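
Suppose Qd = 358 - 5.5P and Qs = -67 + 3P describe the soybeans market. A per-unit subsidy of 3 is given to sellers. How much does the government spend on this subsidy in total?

Pre-subsidy: 358 - 5.5P = -67 + 3P gives P* = 50, Q* = 83.
With the subsidy, sellers receive Ps = Pb + 3 for each unit, where Pb is the price buyers pay.
Supply in terms of Pb becomes Qs = -67 + 3(Pb + 3) = -58 + 3Pb. Setting this equal to demand: 358 - 5.5Pb = -58 + 3Pb, so Pb = 832/17.
Sellers receive Ps = 832/17 + 3 = 883/17; Q' = 358 − 5.5·(832/17) = 1510/17.
Government outlay = subsidy × quantity = 3 × 1510/17 = 4530/17.

Government cost = 4530/17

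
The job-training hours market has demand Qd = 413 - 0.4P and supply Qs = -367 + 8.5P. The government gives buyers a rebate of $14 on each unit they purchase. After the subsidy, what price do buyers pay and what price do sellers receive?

Pre-subsidy: 413 - 0.4P = -367 + 8.5P gives P* = 7800/89, Q* = 33637/89.
With the rebate, buyers effectively pay Pb = Ps − 14, where Ps is the price sellers receive.
Demand in terms of Ps becomes Qd = 413 − 0.4(Ps − 14) = 418.6 - 0.4Ps. Setting this equal to supply: 418.6 - 0.4Ps = -367 + 8.5Ps, so Ps = 7856/89.
Buyers pay Pb = 7856/89 − 14 = 6610/89; Q' = -367 + 8.5·(7856/89) = 34113/89.

Buyers pay 6610/89; sellers receive 7856/89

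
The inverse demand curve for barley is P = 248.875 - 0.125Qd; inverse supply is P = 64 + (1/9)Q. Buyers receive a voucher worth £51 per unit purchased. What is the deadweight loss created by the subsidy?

Pre-subsidy: 248.875 - 0.125Q = 64 + (1/9)Q gives Q* = 783 and P* = 151.
With the rebate, buyers effectively pay Pb = Ps − 51, where Ps is the price sellers receive.
On the curves, Pb = 248.875 - 0.125Q and Ps = 64 + (1/9)Q; the wedge Ps − Pb = 51 gives 64 + (1/9)Q − (248.875 - 0.125Q) = 51, so Q' = 999.
Then Pb = 248.875 − 0.125·999 = 124 and Ps = 64 + (1/9)·999 = 175.
The subsidy expands output by 999 − 783 = 216 past the efficient level; on those units the gap between marginal cost and willingness to pay runs from 0 up to 51.
DWL = ½ × 51 × 216 = 5508.

Deadweight loss = £5508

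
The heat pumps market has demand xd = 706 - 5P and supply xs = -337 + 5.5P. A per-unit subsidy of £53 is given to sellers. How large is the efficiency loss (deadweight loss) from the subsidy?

Pre-subsidy: 706 - 5P = -337 + 5.5P gives P* = 298/3, x* = 628/3.
With the subsidy, sellers receive Ps = Pb + 53 for each unit, where Pb is the price buyers pay.
Supply in terms of Pb becomes xs = -337 + 5.5(Pb + 53) = -45.5 + 5.5Pb. Setting this equal to demand: 706 - 5Pb = -45.5 + 5.5Pb, so Pb = 501/7.
Sellers receive Ps = 501/7 + 53 = 872/7; x' = 706 − 5·(501/7) = 2437/7.
The subsidy expands output by 2437/7 − 628/3 = 2915/21 past the efficient level; on those units the gap between marginal cost and willingness to pay runs from 0 up to 53.
DWL = ½ × 53 × 2915/21 = 154495/42.

Deadweight loss = 154495/42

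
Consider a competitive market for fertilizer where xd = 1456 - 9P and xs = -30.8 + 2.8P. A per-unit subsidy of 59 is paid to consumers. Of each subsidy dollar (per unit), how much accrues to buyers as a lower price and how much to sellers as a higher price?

Buyers gain 14 per unit; sellers gain 45 per unit

Pre-subsidy: 1456 - 9P = -30.8 + 2.8P gives P* = 126, x* = 322.
With the rebate, buyers effectively pay Pb = Ps − 59, where Ps is the price sellers receive.
Demand in terms of Ps becomes xd = 1456 − 9(Ps − 59) = 1987 - 9Ps. Setting this equal to supply: 1987 - 9Ps = -30.8 + 2.8Ps, so Ps = 171.
Buyers pay Pb = 171 − 59 = 112; x' = -30.8 + 2.8·171 = 448.
Buyers' price falls by P* − Pb = 126 − 112 = 14; sellers' price rises by Ps − P* = 171 − 126 = 45.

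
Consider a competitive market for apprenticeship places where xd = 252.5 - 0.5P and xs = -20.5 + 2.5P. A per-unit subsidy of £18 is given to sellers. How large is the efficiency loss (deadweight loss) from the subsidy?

Deadweight loss = £67.5

Pre-subsidy: 252.5 - 0.5P = -20.5 + 2.5P gives P* = 91, x* = 207.
With the subsidy, sellers receive Ps = Pb + 18 for each unit, where Pb is the price buyers pay.
Supply in terms of Pb becomes xs = -20.5 + 2.5(Pb + 18) = 24.5 + 2.5Pb. Setting this equal to demand: 252.5 - 0.5Pb = 24.5 + 2.5Pb, so Pb = 76.
Sellers receive Ps = 76 + 18 = 94; x' = 252.5 − 0.5·76 = 214.5.
The subsidy expands output by 214.5 − 207 = 7.5 past the efficient level; on those units the gap between marginal cost and willingness to pay runs from 0 up to 18.
DWL = ½ × 18 × 7.5 = 67.5.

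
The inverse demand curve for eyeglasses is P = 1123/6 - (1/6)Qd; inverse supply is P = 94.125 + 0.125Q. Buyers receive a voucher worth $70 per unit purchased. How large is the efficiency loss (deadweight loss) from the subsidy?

Pre-subsidy: 1123/6 - (1/6)Q = 94.125 + 0.125Q gives Q* = 319 and P* = 134.
With the rebate, buyers effectively pay Pb = Ps − 70, where Ps is the price sellers receive.
On the curves, Pb = 1123/6 - (1/6)Q and Ps = 94.125 + 0.125Q; the wedge Ps − Pb = 70 gives 94.125 + 0.125Q − (1123/6 - (1/6)Q) = 70, so Q' = 559.
Then Pb = 1123/6 − (1/6)·559 = 94 and Ps = 94.125 + 0.125·559 = 164.
The subsidy expands output by 559 − 319 = 240 past the efficient level; on those units the gap between marginal cost and willingness to pay runs from 0 up to 70.
DWL = ½ × 70 × 240 = 8400.

Deadweight loss = $8400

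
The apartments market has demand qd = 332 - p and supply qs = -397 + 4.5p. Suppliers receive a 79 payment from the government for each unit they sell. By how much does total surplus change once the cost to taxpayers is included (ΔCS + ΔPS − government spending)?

Net change in total surplus = -56169/22

Pre-subsidy: 332 - p = -397 + 4.5p gives p* = 1458/11, q* = 2194/11.
With the subsidy, sellers receive ps = pb + 79 for each unit, where pb is the price buyers pay.
Supply in terms of pb becomes qs = -397 + 4.5(pb + 79) = -41.5 + 4.5pb. Setting this equal to demand: 332 - pb = -41.5 + 4.5pb, so pb = 747/11.
Sellers receive ps = 747/11 + 79 = 1616/11; q' = 332 − 1·(747/11) = 2905/11.
ΔCS = ½(2194/11 + 2905/11)(1458/11 − 747/11) = 3625389/242; ΔPS = ½(2194/11 + 2905/11)(1616/11 − 1458/11) = 402821/121.
Government spending = 79 × 2905/11 = 229495/11.
Net change = 3625389/242 + 402821/121 − 229495/11 = -56169/22. The loss equals the DWL triangle ½·79·711/11.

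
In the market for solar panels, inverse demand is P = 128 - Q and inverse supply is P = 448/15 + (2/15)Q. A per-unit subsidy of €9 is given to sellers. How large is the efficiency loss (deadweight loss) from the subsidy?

Deadweight loss = 1215/34

Pre-subsidy: 128 - Q = 448/15 + (2/15)Q gives Q* = 1472/17 and P* = 704/17.
With the subsidy, sellers receive Ps = Pb + 9 for each unit, where Pb is the price buyers pay.
On the curves, Pb = 128 - Q and Ps = 448/15 + (2/15)Q; the wedge Ps − Pb = 9 gives 448/15 + (2/15)Q − (128 - Q) = 9, so Q' = 1607/17.
Then Pb = 128 − 1·(1607/17) = 569/17 and Ps = 448/15 + (2/15)·(1607/17) = 722/17.
The subsidy expands output by 1607/17 − 1472/17 = 135/17 past the efficient level; on those units the gap between marginal cost and willingness to pay runs from 0 up to 9.
DWL = ½ × 9 × 135/17 = 1215/34.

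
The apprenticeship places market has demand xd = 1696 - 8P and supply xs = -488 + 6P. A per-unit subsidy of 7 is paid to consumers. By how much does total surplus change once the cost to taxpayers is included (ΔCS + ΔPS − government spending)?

Net change in total surplus = -84

Pre-subsidy: 1696 - 8P = -488 + 6P gives P* = 156, x* = 448.
With the rebate, buyers effectively pay Pb = Ps − 7, where Ps is the price sellers receive.
Demand in terms of Ps becomes xd = 1696 − 8(Ps − 7) = 1752 - 8Ps. Setting this equal to supply: 1752 - 8Ps = -488 + 6Ps, so Ps = 160.
Buyers pay Pb = 160 − 7 = 153; x' = -488 + 6·160 = 472.
ΔCS = ½(448 + 472)(156 − 153) = 1380; ΔPS = ½(448 + 472)(160 − 156) = 1840.
Government spending = 7 × 472 = 3304.
Net change = 1380 + 1840 − 3304 = -84. The loss equals the DWL triangle ½·7·24.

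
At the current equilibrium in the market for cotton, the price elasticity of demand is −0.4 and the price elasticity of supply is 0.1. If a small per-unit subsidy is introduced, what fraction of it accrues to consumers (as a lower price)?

For a small subsidy around the equilibrium, the benefit split depends on the relative slopes, which at a point are proportional to the elasticities.
Buyer share = εs/(εs + |εd|) = 0.1/(0.1 + 0.4) = 0.2; seller share = |εd|/(εs + |εd|) = 0.8.

Consumer share = 0.2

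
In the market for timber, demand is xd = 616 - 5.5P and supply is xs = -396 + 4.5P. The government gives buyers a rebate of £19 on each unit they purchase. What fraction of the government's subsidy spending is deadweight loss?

DWL / government spending = 19/86

Pre-subsidy: 616 - 5.5P = -396 + 4.5P gives P* = 101.2, x* = 59.4.
With the rebate, buyers effectively pay Pb = Ps − 19, where Ps is the price sellers receive.
Demand in terms of Ps becomes xd = 616 − 5.5(Ps − 19) = 720.5 - 5.5Ps. Setting this equal to supply: 720.5 - 5.5Ps = -396 + 4.5Ps, so Ps = 111.65.
Buyers pay Pb = 111.65 − 19 = 92.65; x' = -396 + 4.5·111.65 = 106.425.
ΔCS = ½(59.4 + 106.425)(101.2 − 92.65) = 708.901875; ΔPS = ½(59.4 + 106.425)(111.65 − 101.2) = 866.435625.
Government spending = 19 × 106.425 = 2022.075.
DWL = ½ × 19 × (106.425 − 59.4) = 446.7375; fraction = 446.7375 / 2022.075 = 19/86.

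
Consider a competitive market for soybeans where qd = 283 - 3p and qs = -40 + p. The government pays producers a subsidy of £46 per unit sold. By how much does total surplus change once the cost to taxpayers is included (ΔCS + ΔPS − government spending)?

Net change in total surplus = -£793.5

Pre-subsidy: 283 - 3p = -40 + p gives p* = 80.75, q* = 40.75.
With the subsidy, sellers receive ps = pb + 46 for each unit, where pb is the price buyers pay.
Supply in terms of pb becomes qs = -40 + 1(pb + 46) = 6 + pb. Setting this equal to demand: 283 - 3pb = 6 + pb, so pb = 69.25.
Sellers receive ps = 69.25 + 46 = 115.25; q' = 283 − 3·69.25 = 75.25.
ΔCS = ½(40.75 + 75.25)(80.75 − 69.25) = 667; ΔPS = ½(40.75 + 75.25)(115.25 − 80.75) = 2001.
Government spending = 46 × 75.25 = 3461.5.
Net change = 667 + 2001 − 3461.5 = -793.5. The loss equals the DWL triangle ½·46·34.5.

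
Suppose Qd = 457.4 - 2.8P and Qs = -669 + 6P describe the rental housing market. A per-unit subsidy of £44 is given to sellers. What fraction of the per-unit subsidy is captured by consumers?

Pre-subsidy: 457.4 - 2.8P = -669 + 6P gives P* = 128, Q* = 99.
With the subsidy, sellers receive Ps = Pb + 44 for each unit, where Pb is the price buyers pay.
Supply in terms of Pb becomes Qs = -669 + 6(Pb + 44) = -405 + 6Pb. Setting this equal to demand: 457.4 - 2.8Pb = -405 + 6Pb, so Pb = 98.
Sellers receive Ps = 98 + 44 = 142; Q' = 457.4 − 2.8·98 = 183.
Buyers' price falls by P* − Pb = 128 − 98 = 30; sellers' price rises by Ps − P* = 142 − 128 = 14.
So consumers capture 30/44 = 15/22 of each unit of subsidy.

Consumer share = 15/22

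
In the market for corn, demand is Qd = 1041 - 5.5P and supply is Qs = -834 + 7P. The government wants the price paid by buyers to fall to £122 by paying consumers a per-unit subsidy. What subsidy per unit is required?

At a buyer price of 122, quantity demanded is 1041 − 5.5·122 = 370.
Sellers supply 370 only when they receive Ps with -834 + 7·Ps = 370, i.e. Ps = 172.
s = Ps − Pb = 172 − 122 = 50.

Required subsidy s = £50 per unit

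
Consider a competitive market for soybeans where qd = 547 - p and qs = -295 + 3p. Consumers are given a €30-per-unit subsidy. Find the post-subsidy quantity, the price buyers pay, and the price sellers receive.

q' = 359; buyers pay €188; sellers receive €218

Pre-subsidy: 547 - p = -295 + 3p gives p* = 210.5, q* = 336.5.
With the rebate, buyers effectively pay pb = ps − 30, where ps is the price sellers receive.
Demand in terms of ps becomes qd = 547 − 1(ps − 30) = 577 - ps. Setting this equal to supply: 577 - ps = -295 + 3ps, so ps = 218.
Buyers pay pb = 218 − 30 = 188; q' = -295 + 3·218 = 359.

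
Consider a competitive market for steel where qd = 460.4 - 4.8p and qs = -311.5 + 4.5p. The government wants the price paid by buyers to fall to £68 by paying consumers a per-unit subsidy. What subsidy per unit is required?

At a buyer price of 68, quantity demanded is 460.4 − 4.8·68 = 134.
Sellers supply 134 only when they receive ps with -311.5 + 4.5·ps = 134, i.e. ps = 99.
s = ps − pb = 99 − 68 = 31.

Required subsidy s = £31 per unit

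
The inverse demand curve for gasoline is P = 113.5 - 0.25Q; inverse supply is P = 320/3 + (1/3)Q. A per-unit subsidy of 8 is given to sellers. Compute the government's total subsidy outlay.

Government cost = 1424/7

Pre-subsidy: 113.5 - 0.25Q = 320/3 + (1/3)Q gives Q* = 82/7 and P* = 774/7.
With the subsidy, sellers receive Ps = Pb + 8 for each unit, where Pb is the price buyers pay.
On the curves, Pb = 113.5 - 0.25Q and Ps = 320/3 + (1/3)Q; the wedge Ps − Pb = 8 gives 320/3 + (1/3)Q − (113.5 - 0.25Q) = 8, so Q' = 178/7.
Then Pb = 113.5 − 0.25·(178/7) = 750/7 and Ps = 320/3 + (1/3)·(178/7) = 806/7.
Government outlay = subsidy × quantity = 8 × 178/7 = 1424/7.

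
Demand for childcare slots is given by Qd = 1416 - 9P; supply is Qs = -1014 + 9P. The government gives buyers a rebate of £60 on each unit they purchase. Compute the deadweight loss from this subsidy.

Deadweight loss = £8100

Pre-subsidy: 1416 - 9P = -1014 + 9P gives P* = 135, Q* = 201.
With the rebate, buyers effectively pay Pb = Ps − 60, where Ps is the price sellers receive.
Demand in terms of Ps becomes Qd = 1416 − 9(Ps − 60) = 1956 - 9Ps. Setting this equal to supply: 1956 - 9Ps = -1014 + 9Ps, so Ps = 165.
Buyers pay Pb = 165 − 60 = 105; Q' = -1014 + 9·165 = 471.
The subsidy expands output by 471 − 201 = 270 past the efficient level; on those units the gap between marginal cost and willingness to pay runs from 0 up to 60.
DWL = ½ × 60 × 270 = 8100.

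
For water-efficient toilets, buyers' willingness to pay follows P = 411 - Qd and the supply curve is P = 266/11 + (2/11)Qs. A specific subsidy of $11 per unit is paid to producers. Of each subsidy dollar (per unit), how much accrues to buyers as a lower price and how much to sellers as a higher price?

Pre-subsidy: 411 - Q = 266/11 + (2/11)Q gives Q* = 4255/13 and P* = 1088/13.
With the subsidy, sellers receive Ps = Pb + 11 for each unit, where Pb is the price buyers pay.
On the curves, Pb = 411 - Q and Ps = 266/11 + (2/11)Q; the wedge Ps − Pb = 11 gives 266/11 + (2/11)Q − (411 - Q) = 11, so Q' = 4376/13.
Then Pb = 411 − 1·(4376/13) = 967/13 and Ps = 266/11 + (2/11)·(4376/13) = 1110/13.
Buyers' price falls by P* − Pb = 1088/13 − 967/13 = 121/13; sellers' price rises by Ps − P* = 1110/13 − 1088/13 = 22/13.

Buyers gain 121/13 per unit; sellers gain 22/13 per unit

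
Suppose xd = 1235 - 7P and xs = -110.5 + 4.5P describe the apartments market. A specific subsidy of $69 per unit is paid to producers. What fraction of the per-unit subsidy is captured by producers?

Pre-subsidy: 1235 - 7P = -110.5 + 4.5P gives P* = 117, x* = 416.
With the subsidy, sellers receive Ps = Pb + 69 for each unit, where Pb is the price buyers pay.
Supply in terms of Pb becomes xs = -110.5 + 4.5(Pb + 69) = 200 + 4.5Pb. Setting this equal to demand: 1235 - 7Pb = 200 + 4.5Pb, so Pb = 90.
Sellers receive Ps = 90 + 69 = 159; x' = 1235 − 7·90 = 605.
Buyers' price falls by P* − Pb = 117 − 90 = 27; sellers' price rises by Ps − P* = 159 − 117 = 42.
So producers capture 42/69 = 14/23 of each unit of subsidy.

Producer share = 14/23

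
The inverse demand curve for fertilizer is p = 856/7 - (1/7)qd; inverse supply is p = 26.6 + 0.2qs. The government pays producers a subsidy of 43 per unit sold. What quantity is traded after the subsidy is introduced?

Pre-subsidy: 856/7 - (1/7)q = 26.6 + 0.2q gives q* = 3349/12 and p* = 989/12.
With the subsidy, sellers receive ps = pb + 43 for each unit, where pb is the price buyers pay.
On the curves, pb = 856/7 - (1/7)q and ps = 26.6 + 0.2q; the wedge ps − pb = 43 gives 26.6 + 0.2q − (856/7 - (1/7)q) = 43, so q' = 404.5.
Then pb = 856/7 − (1/7)·404.5 = 64.5 and ps = 26.6 + 0.2·404.5 = 107.5.

q' = 404.5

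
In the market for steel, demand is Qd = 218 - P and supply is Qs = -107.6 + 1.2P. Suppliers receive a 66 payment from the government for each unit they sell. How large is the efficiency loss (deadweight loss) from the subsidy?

Deadweight loss = 1188

Pre-subsidy: 218 - P = -107.6 + 1.2P gives P* = 148, Q* = 70.
With the subsidy, sellers receive Ps = Pb + 66 for each unit, where Pb is the price buyers pay.
Supply in terms of Pb becomes Qs = -107.6 + 1.2(Pb + 66) = -28.4 + 1.2Pb. Setting this equal to demand: 218 - Pb = -28.4 + 1.2Pb, so Pb = 112.
Sellers receive Ps = 112 + 66 = 178; Q' = 218 − 1·112 = 106.
The subsidy expands output by 106 − 70 = 36 past the efficient level; on those units the gap between marginal cost and willingness to pay runs from 0 up to 66.
DWL = ½ × 66 × 36 = 1188.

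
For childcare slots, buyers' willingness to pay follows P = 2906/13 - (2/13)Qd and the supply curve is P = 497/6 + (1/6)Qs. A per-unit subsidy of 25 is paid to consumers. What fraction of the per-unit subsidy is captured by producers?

Pre-subsidy: 2906/13 - (2/13)Q = 497/6 + (1/6)Q gives Q* = 439 and P* = 156.
With the rebate, buyers effectively pay Pb = Ps − 25, where Ps is the price sellers receive.
On the curves, Pb = 2906/13 - (2/13)Q and Ps = 497/6 + (1/6)Q; the wedge Ps − Pb = 25 gives 497/6 + (1/6)Q − (2906/13 - (2/13)Q) = 25, so Q' = 517.
Then Pb = 2906/13 − (2/13)·517 = 144 and Ps = 497/6 + (1/6)·517 = 169.
Buyers' price falls by P* − Pb = 156 − 144 = 12; sellers' price rises by Ps − P* = 169 − 156 = 13.
So producers capture 13/25 = 0.52 of each unit of subsidy.

Producer share = 0.52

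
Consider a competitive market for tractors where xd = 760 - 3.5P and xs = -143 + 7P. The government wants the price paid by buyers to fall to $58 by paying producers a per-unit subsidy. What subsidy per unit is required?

At a buyer price of 58, quantity demanded is 760 − 3.5·58 = 557.
Sellers supply 557 only when they receive Ps with -143 + 7·Ps = 557, i.e. Ps = 100.
s = Ps − Pb = 100 − 58 = 42.

Required subsidy s = $42 per unit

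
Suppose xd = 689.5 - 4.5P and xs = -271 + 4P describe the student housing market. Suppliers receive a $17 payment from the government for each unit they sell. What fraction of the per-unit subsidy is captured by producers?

Pre-subsidy: 689.5 - 4.5P = -271 + 4P gives P* = 113, x* = 181.
With the subsidy, sellers receive Ps = Pb + 17 for each unit, where Pb is the price buyers pay.
Supply in terms of Pb becomes xs = -271 + 4(Pb + 17) = -203 + 4Pb. Setting this equal to demand: 689.5 - 4.5Pb = -203 + 4Pb, so Pb = 105.
Sellers receive Ps = 105 + 17 = 122; x' = 689.5 − 4.5·105 = 217.
Buyers' price falls by P* − Pb = 113 − 105 = 8; sellers' price rises by Ps − P* = 122 − 113 = 9.
So producers capture 9/17 = 9/17 of each unit of subsidy.

Producer share = 9/17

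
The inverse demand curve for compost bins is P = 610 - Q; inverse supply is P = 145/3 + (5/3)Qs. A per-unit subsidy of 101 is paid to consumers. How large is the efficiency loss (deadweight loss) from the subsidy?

Pre-subsidy: 610 - Q = 145/3 + (5/3)Q gives Q* = 210.625 and P* = 399.375.
With the rebate, buyers effectively pay Pb = Ps − 101, where Ps is the price sellers receive.
On the curves, Pb = 610 - Q and Ps = 145/3 + (5/3)Q; the wedge Ps − Pb = 101 gives 145/3 + (5/3)Q − (610 - Q) = 101, so Q' = 248.5.
Then Pb = 610 − 1·248.5 = 361.5 and Ps = 145/3 + (5/3)·248.5 = 462.5.
The subsidy expands output by 248.5 − 210.625 = 37.875 past the efficient level; on those units the gap between marginal cost and willingness to pay runs from 0 up to 101.
DWL = ½ × 101 × 37.875 = 1912.6875.

Deadweight loss = 1912.6875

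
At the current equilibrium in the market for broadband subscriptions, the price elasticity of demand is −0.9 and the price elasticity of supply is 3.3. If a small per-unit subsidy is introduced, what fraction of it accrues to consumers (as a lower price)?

For a small subsidy around the equilibrium, the benefit split depends on the relative slopes, which at a point are proportional to the elasticities.
Buyer share = εs/(εs + |εd|) = 3.3/(3.3 + 0.9) = 11/14; seller share = |εd|/(εs + |εd|) = 3/14.

Consumer share = 11/14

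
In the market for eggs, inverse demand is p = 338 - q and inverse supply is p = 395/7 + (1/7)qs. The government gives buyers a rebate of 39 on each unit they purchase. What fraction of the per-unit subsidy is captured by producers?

Producer share = 0.125

Pre-subsidy: 338 - q = 395/7 + (1/7)q gives q* = 246.375 and p* = 91.625.
With the rebate, buyers effectively pay pb = ps − 39, where ps is the price sellers receive.
On the curves, pb = 338 - q and ps = 395/7 + (1/7)q; the wedge ps − pb = 39 gives 395/7 + (1/7)q − (338 - q) = 39, so q' = 280.5.
Then pb = 338 − 1·280.5 = 57.5 and ps = 395/7 + (1/7)·280.5 = 96.5.
Buyers' price falls by p* − pb = 91.625 − 57.5 = 34.125; sellers' price rises by ps − p* = 96.5 − 91.625 = 4.875.
So producers capture 4.875/39 = 0.125 of each unit of subsidy.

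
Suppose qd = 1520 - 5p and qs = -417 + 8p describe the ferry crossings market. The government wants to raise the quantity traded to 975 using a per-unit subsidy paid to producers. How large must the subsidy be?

Required subsidy s = 65 per unit

At q = 975, invert demand for the buyer price: pb = (1520 − 975)/5 = 109; invert supply for the seller price: ps = (975 − (-417))/8 = 174.
The subsidy must fill the gap: s = ps − pb = 174 − 109 = 65.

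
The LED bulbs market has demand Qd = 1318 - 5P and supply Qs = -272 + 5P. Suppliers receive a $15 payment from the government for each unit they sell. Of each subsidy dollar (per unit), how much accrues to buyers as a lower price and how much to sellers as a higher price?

Buyers gain $7.5 per unit; sellers gain $7.5 per unit

Pre-subsidy: 1318 - 5P = -272 + 5P gives P* = 159, Q* = 523.
With the subsidy, sellers receive Ps = Pb + 15 for each unit, where Pb is the price buyers pay.
Supply in terms of Pb becomes Qs = -272 + 5(Pb + 15) = -197 + 5Pb. Setting this equal to demand: 1318 - 5Pb = -197 + 5Pb, so Pb = 151.5.
Sellers receive Ps = 151.5 + 15 = 166.5; Q' = 1318 − 5·151.5 = 560.5.
Buyers' price falls by P* − Pb = 159 − 151.5 = 7.5; sellers' price rises by Ps − P* = 166.5 − 159 = 7.5.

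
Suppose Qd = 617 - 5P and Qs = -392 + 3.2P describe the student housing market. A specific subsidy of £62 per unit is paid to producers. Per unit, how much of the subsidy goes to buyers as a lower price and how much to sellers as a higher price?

Pre-subsidy: 617 - 5P = -392 + 3.2P gives P* = 5045/41, Q* = 72/41.
With the subsidy, sellers receive Ps = Pb + 62 for each unit, where Pb is the price buyers pay.
Supply in terms of Pb becomes Qs = -392 + 3.2(Pb + 62) = -193.6 + 3.2Pb. Setting this equal to demand: 617 - 5Pb = -193.6 + 3.2Pb, so Pb = 4053/41.
Sellers receive Ps = 4053/41 + 62 = 6595/41; Q' = 617 − 5·(4053/41) = 5032/41.
Buyers' price falls by P* − Pb = 5045/41 − 4053/41 = 992/41; sellers' price rises by Ps − P* = 6595/41 − 5045/41 = 1550/41.

Buyers gain 992/41 per unit; sellers gain 1550/41 per unit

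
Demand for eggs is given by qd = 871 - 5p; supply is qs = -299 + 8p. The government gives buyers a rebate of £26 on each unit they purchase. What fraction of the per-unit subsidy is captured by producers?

Producer share = 5/13

Pre-subsidy: 871 - 5p = -299 + 8p gives p* = 90, q* = 421.
With the rebate, buyers effectively pay pb = ps − 26, where ps is the price sellers receive.
Demand in terms of ps becomes qd = 871 − 5(ps − 26) = 1001 - 5ps. Setting this equal to supply: 1001 - 5ps = -299 + 8ps, so ps = 100.
Buyers pay pb = 100 − 26 = 74; q' = -299 + 8·100 = 501.
Buyers' price falls by p* − pb = 90 − 74 = 16; sellers' price rises by ps − p* = 100 − 90 = 10.
So producers capture 10/26 = 5/13 of each unit of subsidy.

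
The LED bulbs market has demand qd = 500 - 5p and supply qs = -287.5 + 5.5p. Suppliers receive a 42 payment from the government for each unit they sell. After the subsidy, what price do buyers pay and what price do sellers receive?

Buyers pay 53; sellers receive 95

Pre-subsidy: 500 - 5p = -287.5 + 5.5p gives p* = 75, q* = 125.
With the subsidy, sellers receive ps = pb + 42 for each unit, where pb is the price buyers pay.
Supply in terms of pb becomes qs = -287.5 + 5.5(pb + 42) = -56.5 + 5.5pb. Setting this equal to demand: 500 - 5pb = -56.5 + 5.5pb, so pb = 53.
Sellers receive ps = 53 + 42 = 95; q' = 500 − 5·53 = 235.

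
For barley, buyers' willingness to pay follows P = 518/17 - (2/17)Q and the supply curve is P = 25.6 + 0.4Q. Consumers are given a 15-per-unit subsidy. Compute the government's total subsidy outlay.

Pre-subsidy: 518/17 - (2/17)Q = 25.6 + 0.4Q gives Q* = 207/22 and P* = 323/11.
With the rebate, buyers effectively pay Pb = Ps − 15, where Ps is the price sellers receive.
On the curves, Pb = 518/17 - (2/17)Q and Ps = 25.6 + 0.4Q; the wedge Ps − Pb = 15 gives 25.6 + 0.4Q − (518/17 - (2/17)Q) = 15, so Q' = 1689/44.
Then Pb = 518/17 − (2/17)·(1689/44) = 571/22 and Ps = 25.6 + 0.4·(1689/44) = 901/22.
Government outlay = subsidy × quantity = 15 × 1689/44 = 25335/44.

Government cost = 25335/44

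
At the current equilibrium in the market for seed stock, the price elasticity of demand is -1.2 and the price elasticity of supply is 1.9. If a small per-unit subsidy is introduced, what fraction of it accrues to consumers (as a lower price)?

For a small subsidy around the equilibrium, the benefit split depends on the relative slopes, which at a point are proportional to the elasticities.
Buyer share = εs/(εs + |εd|) = 1.9/(1.9 + 1.2) = 19/31; seller share = |εd|/(εs + |εd|) = 12/31.

Consumer share = 19/31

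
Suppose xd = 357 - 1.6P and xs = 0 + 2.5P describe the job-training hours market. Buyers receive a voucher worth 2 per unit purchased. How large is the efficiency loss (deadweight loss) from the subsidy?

Deadweight loss = 80/41

Pre-subsidy: 357 - 1.6P = 0 + 2.5P gives P* = 3570/41, x* = 8925/41.
With the rebate, buyers effectively pay Pb = Ps − 2, where Ps is the price sellers receive.
Demand in terms of Ps becomes xd = 357 − 1.6(Ps − 2) = 360.2 - 1.6Ps. Setting this equal to supply: 360.2 - 1.6Ps = 0 + 2.5Ps, so Ps = 3602/41.
Buyers pay Pb = 3602/41 − 2 = 3520/41; x' = 0 + 2.5·(3602/41) = 9005/41.
The subsidy expands output by 9005/41 − 8925/41 = 80/41 past the efficient level; on those units the gap between marginal cost and willingness to pay runs from 0 up to 2.
DWL = ½ × 2 × 80/41 = 80/41.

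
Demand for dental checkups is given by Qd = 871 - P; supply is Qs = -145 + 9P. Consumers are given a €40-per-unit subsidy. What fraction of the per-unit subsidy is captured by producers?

Producer share = 0.1

Pre-subsidy: 871 - P = -145 + 9P gives P* = 101.6, Q* = 769.4.
With the rebate, buyers effectively pay Pb = Ps − 40, where Ps is the price sellers receive.
Demand in terms of Ps becomes Qd = 871 − 1(Ps − 40) = 911 - Ps. Setting this equal to supply: 911 - Ps = -145 + 9Ps, so Ps = 105.6.
Buyers pay Pb = 105.6 − 40 = 65.6; Q' = -145 + 9·105.6 = 805.4.
Buyers' price falls by P* − Pb = 101.6 − 65.6 = 36; sellers' price rises by Ps − P* = 105.6 − 101.6 = 4.
So producers capture 4/40 = 0.1 of each unit of subsidy.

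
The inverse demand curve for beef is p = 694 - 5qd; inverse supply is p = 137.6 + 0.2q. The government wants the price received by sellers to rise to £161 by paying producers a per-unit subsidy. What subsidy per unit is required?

Required subsidy s = £52 per unit

At a seller price of 161, quantity supplied is -688 + 5·161 = 117.
Buyers absorb 117 only when they pay pb = 694 − 5·117 = 109.
s = ps − pb = 161 − 109 = 52.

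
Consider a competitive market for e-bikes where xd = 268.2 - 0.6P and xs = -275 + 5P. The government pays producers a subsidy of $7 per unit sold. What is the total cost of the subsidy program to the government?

Pre-subsidy: 268.2 - 0.6P = -275 + 5P gives P* = 97, x* = 210.
With the subsidy, sellers receive Ps = Pb + 7 for each unit, where Pb is the price buyers pay.
Supply in terms of Pb becomes xs = -275 + 5(Pb + 7) = -240 + 5Pb. Setting this equal to demand: 268.2 - 0.6Pb = -240 + 5Pb, so Pb = 90.75.
Sellers receive Ps = 90.75 + 7 = 97.75; x' = 268.2 − 0.6·90.75 = 213.75.
Government outlay = subsidy × quantity = 7 × 213.75 = 1496.25.

Government cost = $1496.25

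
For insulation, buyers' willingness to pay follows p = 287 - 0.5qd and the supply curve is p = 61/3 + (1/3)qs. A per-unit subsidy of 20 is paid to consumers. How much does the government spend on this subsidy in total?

Government cost = 6880

Pre-subsidy: 287 - 0.5q = 61/3 + (1/3)q gives q* = 320 and p* = 127.
With the rebate, buyers effectively pay pb = ps − 20, where ps is the price sellers receive.
On the curves, pb = 287 - 0.5q and ps = 61/3 + (1/3)q; the wedge ps − pb = 20 gives 61/3 + (1/3)q − (287 - 0.5q) = 20, so q' = 344.
Then pb = 287 − 0.5·344 = 115 and ps = 61/3 + (1/3)·344 = 135.
Government outlay = subsidy × quantity = 20 × 344 = 6880.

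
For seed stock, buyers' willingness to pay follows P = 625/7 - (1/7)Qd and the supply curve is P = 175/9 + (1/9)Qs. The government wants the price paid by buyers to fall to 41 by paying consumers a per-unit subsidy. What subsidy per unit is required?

Required subsidy s = 16 per unit

At a buyer price of 41, quantity demanded is 625 − 7·41 = 338.
Sellers supply 338 only when they receive Ps = 175/9 + (1/9)·338 = 57.
s = Ps − Pb = 57 − 41 = 16.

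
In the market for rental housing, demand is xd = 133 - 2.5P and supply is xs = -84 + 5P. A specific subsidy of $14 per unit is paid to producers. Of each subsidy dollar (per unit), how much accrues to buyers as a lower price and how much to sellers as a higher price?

Pre-subsidy: 133 - 2.5P = -84 + 5P gives P* = 434/15, x* = 182/3.
With the subsidy, sellers receive Ps = Pb + 14 for each unit, where Pb is the price buyers pay.
Supply in terms of Pb becomes xs = -84 + 5(Pb + 14) = -14 + 5Pb. Setting this equal to demand: 133 - 2.5Pb = -14 + 5Pb, so Pb = 19.6.
Sellers receive Ps = 19.6 + 14 = 33.6; x' = 133 − 2.5·19.6 = 84.
Buyers' price falls by P* − Pb = 434/15 − 19.6 = 28/3; sellers' price rises by Ps − P* = 33.6 − 434/15 = 14/3.

Buyers gain 28/3 per unit; sellers gain 14/3 per unit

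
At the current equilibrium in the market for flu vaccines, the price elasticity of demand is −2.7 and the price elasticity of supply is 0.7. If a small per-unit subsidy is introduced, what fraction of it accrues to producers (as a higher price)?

For a small subsidy around the equilibrium, the benefit split depends on the relative slopes, which at a point are proportional to the elasticities.
Buyer share = εs/(εs + |εd|) = 0.7/(0.7 + 2.7) = 7/34; seller share = |εd|/(εs + |εd|) = 27/34.
So producers capture 27/34 of the subsidy.

Producer share = 27/34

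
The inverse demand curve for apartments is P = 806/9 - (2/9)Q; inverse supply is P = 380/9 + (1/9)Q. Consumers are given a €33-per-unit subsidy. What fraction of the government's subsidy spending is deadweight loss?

DWL / government spending = 99/482

Pre-subsidy: 806/9 - (2/9)Q = 380/9 + (1/9)Q gives Q* = 142 and P* = 58.
With the rebate, buyers effectively pay Pb = Ps − 33, where Ps is the price sellers receive.
On the curves, Pb = 806/9 - (2/9)Q and Ps = 380/9 + (1/9)Q; the wedge Ps − Pb = 33 gives 380/9 + (1/9)Q − (806/9 - (2/9)Q) = 33, so Q' = 241.
Then Pb = 806/9 − (2/9)·241 = 36 and Ps = 380/9 + (1/9)·241 = 69.
ΔCS = ½(142 + 241)(58 − 36) = 4213; ΔPS = ½(142 + 241)(69 − 58) = 2106.5.
Government spending = 33 × 241 = 7953.
DWL = ½ × 33 × (241 − 142) = 1633.5; fraction = 1633.5 / 7953 = 99/482.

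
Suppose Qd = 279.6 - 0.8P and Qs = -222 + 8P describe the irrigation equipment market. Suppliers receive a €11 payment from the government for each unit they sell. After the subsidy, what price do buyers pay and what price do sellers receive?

Pre-subsidy: 279.6 - 0.8P = -222 + 8P gives P* = 57, Q* = 234.
With the subsidy, sellers receive Ps = Pb + 11 for each unit, where Pb is the price buyers pay.
Supply in terms of Pb becomes Qs = -222 + 8(Pb + 11) = -134 + 8Pb. Setting this equal to demand: 279.6 - 0.8Pb = -134 + 8Pb, so Pb = 47.
Sellers receive Ps = 47 + 11 = 58; Q' = 279.6 − 0.8·47 = 242.

Buyers pay €47; sellers receive €58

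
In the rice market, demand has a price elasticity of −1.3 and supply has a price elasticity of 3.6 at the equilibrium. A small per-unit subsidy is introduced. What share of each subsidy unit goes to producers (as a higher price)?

For a small subsidy around the equilibrium, the benefit split depends on the relative slopes, which at a point are proportional to the elasticities.
Buyer share = εs/(εs + |εd|) = 3.6/(3.6 + 1.3) = 36/49; seller share = |εd|/(εs + |εd|) = 13/49.
So producers capture 13/49 of the subsidy.

Producer share = 13/49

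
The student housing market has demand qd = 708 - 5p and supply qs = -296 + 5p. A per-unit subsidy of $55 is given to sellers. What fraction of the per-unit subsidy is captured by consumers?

Pre-subsidy: 708 - 5p = -296 + 5p gives p* = 100.4, q* = 206.
With the subsidy, sellers receive ps = pb + 55 for each unit, where pb is the price buyers pay.
Supply in terms of pb becomes qs = -296 + 5(pb + 55) = -21 + 5pb. Setting this equal to demand: 708 - 5pb = -21 + 5pb, so pb = 72.9.
Sellers receive ps = 72.9 + 55 = 127.9; q' = 708 − 5·72.9 = 343.5.
Buyers' price falls by p* − pb = 100.4 − 72.9 = 27.5; sellers' price rises by ps − p* = 127.9 − 100.4 = 27.5.
So consumers capture 27.5/55 = 0.5 of each unit of subsidy.

Consumer share = 0.5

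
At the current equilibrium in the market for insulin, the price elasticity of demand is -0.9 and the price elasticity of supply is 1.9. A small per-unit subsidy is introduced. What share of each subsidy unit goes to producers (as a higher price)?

Producer share = 9/28

For a small subsidy around the equilibrium, the benefit split depends on the relative slopes, which at a point are proportional to the elasticities.
Buyer share = εs/(εs + |εd|) = 1.9/(1.9 + 0.9) = 19/28; seller share = |εd|/(εs + |εd|) = 9/28.
So producers capture 9/28 of the subsidy.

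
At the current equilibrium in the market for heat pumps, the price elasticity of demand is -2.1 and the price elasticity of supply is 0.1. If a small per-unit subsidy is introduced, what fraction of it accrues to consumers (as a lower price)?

Consumer share = 1/22

For a small subsidy around the equilibrium, the benefit split depends on the relative slopes, which at a point are proportional to the elasticities.
Buyer share = εs/(εs + |εd|) = 0.1/(0.1 + 2.1) = 1/22; seller share = |εd|/(εs + |εd|) = 21/22.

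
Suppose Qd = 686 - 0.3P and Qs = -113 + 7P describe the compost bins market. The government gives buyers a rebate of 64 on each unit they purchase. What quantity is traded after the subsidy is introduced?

Q' = 49025/73

Pre-subsidy: 686 - 0.3P = -113 + 7P gives P* = 7990/73, Q* = 47681/73.
With the rebate, buyers effectively pay Pb = Ps − 64, where Ps is the price sellers receive.
Demand in terms of Ps becomes Qd = 686 − 0.3(Ps − 64) = 705.2 - 0.3Ps. Setting this equal to supply: 705.2 - 0.3Ps = -113 + 7Ps, so Ps = 8182/73.
Buyers pay Pb = 8182/73 − 64 = 3510/73; Q' = -113 + 7·(8182/73) = 49025/73.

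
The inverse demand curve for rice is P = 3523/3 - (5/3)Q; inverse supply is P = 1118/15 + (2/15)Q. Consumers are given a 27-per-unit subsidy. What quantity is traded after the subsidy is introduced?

Pre-subsidy: 3523/3 - (5/3)Q = 1118/15 + (2/15)Q gives Q* = 611 and P* = 156.
With the rebate, buyers effectively pay Pb = Ps − 27, where Ps is the price sellers receive.
On the curves, Pb = 3523/3 - (5/3)Q and Ps = 1118/15 + (2/15)Q; the wedge Ps − Pb = 27 gives 1118/15 + (2/15)Q − (3523/3 - (5/3)Q) = 27, so Q' = 626.
Then Pb = 3523/3 − (5/3)·626 = 131 and Ps = 1118/15 + (2/15)·626 = 158.

Q' = 626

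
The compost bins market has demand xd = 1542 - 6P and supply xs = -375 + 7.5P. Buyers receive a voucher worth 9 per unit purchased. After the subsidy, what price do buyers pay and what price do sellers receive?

Buyers pay 137; sellers receive 146

Pre-subsidy: 1542 - 6P = -375 + 7.5P gives P* = 142, x* = 690.
With the rebate, buyers effectively pay Pb = Ps − 9, where Ps is the price sellers receive.
Demand in terms of Ps becomes xd = 1542 − 6(Ps − 9) = 1596 - 6Ps. Setting this equal to supply: 1596 - 6Ps = -375 + 7.5Ps, so Ps = 146.
Buyers pay Pb = 146 − 9 = 137; x' = -375 + 7.5·146 = 720.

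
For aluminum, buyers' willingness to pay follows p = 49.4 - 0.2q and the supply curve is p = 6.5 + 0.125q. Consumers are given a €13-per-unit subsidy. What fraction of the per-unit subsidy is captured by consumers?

Pre-subsidy: 49.4 - 0.2q = 6.5 + 0.125q gives q* = 132 and p* = 23.
With the rebate, buyers effectively pay pb = ps − 13, where ps is the price sellers receive.
On the curves, pb = 49.4 - 0.2q and ps = 6.5 + 0.125q; the wedge ps − pb = 13 gives 6.5 + 0.125q − (49.4 - 0.2q) = 13, so q' = 172.
Then pb = 49.4 − 0.2·172 = 15 and ps = 6.5 + 0.125·172 = 28.
Buyers' price falls by p* − pb = 23 − 15 = 8; sellers' price rises by ps − p* = 28 − 23 = 5.
So consumers capture 8/13 = 8/13 of each unit of subsidy.

Consumer share = 8/13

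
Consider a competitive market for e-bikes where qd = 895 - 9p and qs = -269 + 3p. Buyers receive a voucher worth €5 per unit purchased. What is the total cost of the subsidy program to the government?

Pre-subsidy: 895 - 9p = -269 + 3p gives p* = 97, q* = 22.
With the rebate, buyers effectively pay pb = ps − 5, where ps is the price sellers receive.
Demand in terms of ps becomes qd = 895 − 9(ps − 5) = 940 - 9ps. Setting this equal to supply: 940 - 9ps = -269 + 3ps, so ps = 100.75.
Buyers pay pb = 100.75 − 5 = 95.75; q' = -269 + 3·100.75 = 33.25.
Government outlay = subsidy × quantity = 5 × 33.25 = 166.25.

Government cost = €166.25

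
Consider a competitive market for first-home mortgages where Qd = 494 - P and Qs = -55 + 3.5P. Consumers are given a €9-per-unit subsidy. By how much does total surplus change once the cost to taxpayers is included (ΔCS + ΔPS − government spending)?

Pre-subsidy: 494 - P = -55 + 3.5P gives P* = 122, Q* = 372.
With the rebate, buyers effectively pay Pb = Ps − 9, where Ps is the price sellers receive.
Demand in terms of Ps becomes Qd = 494 − 1(Ps − 9) = 503 - Ps. Setting this equal to supply: 503 - Ps = -55 + 3.5Ps, so Ps = 124.
Buyers pay Pb = 124 − 9 = 115; Q' = -55 + 3.5·124 = 379.
ΔCS = ½(372 + 379)(122 − 115) = 2628.5; ΔPS = ½(372 + 379)(124 − 122) = 751.
Government spending = 9 × 379 = 3411.
Net change = 2628.5 + 751 − 3411 = -31.5. The loss equals the DWL triangle ½·9·7.

Net change in total surplus = -€31.5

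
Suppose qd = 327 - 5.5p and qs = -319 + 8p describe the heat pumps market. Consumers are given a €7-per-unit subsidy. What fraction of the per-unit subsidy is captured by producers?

Pre-subsidy: 327 - 5.5p = -319 + 8p gives p* = 1292/27, q* = 1723/27.
With the rebate, buyers effectively pay pb = ps − 7, where ps is the price sellers receive.
Demand in terms of ps becomes qd = 327 − 5.5(ps − 7) = 365.5 - 5.5ps. Setting this equal to supply: 365.5 - 5.5ps = -319 + 8ps, so ps = 1369/27.
Buyers pay pb = 1369/27 − 7 = 1180/27; q' = -319 + 8·(1369/27) = 2339/27.
Buyers' price falls by p* − pb = 1292/27 − 1180/27 = 112/27; sellers' price rises by ps − p* = 1369/27 − 1292/27 = 77/27.
So producers capture (77/27)/7 = 11/27 of each unit of subsidy.

Producer share = 11/27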